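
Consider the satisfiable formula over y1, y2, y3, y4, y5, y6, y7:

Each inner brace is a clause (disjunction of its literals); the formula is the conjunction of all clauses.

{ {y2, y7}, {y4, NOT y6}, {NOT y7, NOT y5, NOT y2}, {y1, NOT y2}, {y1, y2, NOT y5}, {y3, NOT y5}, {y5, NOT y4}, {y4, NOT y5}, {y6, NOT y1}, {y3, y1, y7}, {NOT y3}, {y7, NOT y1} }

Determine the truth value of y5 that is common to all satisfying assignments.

Suppose y5 = true.
From the singleton clause (y3), y3 = true.
Now (NOT y3) is unsatisfied and unit — conflict.
So every satisfying assignment has y5 = False.

False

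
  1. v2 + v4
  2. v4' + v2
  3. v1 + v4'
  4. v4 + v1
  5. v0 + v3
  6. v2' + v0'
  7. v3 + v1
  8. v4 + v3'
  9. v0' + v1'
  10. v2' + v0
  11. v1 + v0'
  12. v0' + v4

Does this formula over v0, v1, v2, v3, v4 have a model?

Try v2 = 1.
The clause (v0') is unit, so v0 = 0.
That conflicts with the unit clause (v0).
Undo v2 and try v2 = 0.
The clause (v4) is unit, so v4 = 1.
That conflicts with the unit clause (v4').
Neither v2 = 1 nor v2 = 0 works.
No assignment satisfies every clause.

No, unsatisfiable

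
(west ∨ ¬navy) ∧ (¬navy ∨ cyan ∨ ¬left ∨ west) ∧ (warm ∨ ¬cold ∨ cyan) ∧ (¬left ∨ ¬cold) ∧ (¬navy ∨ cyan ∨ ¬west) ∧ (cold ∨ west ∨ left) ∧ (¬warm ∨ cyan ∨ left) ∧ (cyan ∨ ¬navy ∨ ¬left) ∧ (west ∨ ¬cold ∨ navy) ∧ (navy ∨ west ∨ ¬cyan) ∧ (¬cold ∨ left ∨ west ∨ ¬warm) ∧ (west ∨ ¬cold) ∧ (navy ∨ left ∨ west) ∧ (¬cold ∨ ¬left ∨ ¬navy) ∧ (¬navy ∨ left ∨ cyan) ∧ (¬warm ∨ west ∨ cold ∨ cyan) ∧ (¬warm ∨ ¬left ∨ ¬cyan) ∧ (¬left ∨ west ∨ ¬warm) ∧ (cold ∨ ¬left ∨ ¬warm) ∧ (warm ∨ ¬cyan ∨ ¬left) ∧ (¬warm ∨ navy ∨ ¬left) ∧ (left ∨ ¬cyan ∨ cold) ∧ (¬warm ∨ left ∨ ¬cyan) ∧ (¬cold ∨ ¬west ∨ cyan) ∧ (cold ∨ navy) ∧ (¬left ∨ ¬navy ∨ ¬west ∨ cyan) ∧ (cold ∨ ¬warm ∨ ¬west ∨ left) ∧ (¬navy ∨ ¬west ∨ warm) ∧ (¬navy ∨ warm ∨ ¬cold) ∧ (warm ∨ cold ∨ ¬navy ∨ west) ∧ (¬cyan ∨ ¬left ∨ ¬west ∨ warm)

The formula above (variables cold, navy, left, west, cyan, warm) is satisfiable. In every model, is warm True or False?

False

Suppose warm = True.
Suppose west = True.
Suppose left = False.
Unit clause (cyan) forces cyan = True.
That conflicts with the unit clause (¬cyan).
So left must be the other value — set left = True.
Unit clause (¬cold) forces cold = False.
That conflicts with the unit clause (cold).
Both values of left lead to a conflict.
So west must be the other value — set west = False.
Unit clause (¬navy) forces navy = False.
Unit clause (¬cold) forces cold = False.
That conflicts with the unit clause (cold).
Both values of west lead to a conflict.
So every satisfying assignment has warm = False.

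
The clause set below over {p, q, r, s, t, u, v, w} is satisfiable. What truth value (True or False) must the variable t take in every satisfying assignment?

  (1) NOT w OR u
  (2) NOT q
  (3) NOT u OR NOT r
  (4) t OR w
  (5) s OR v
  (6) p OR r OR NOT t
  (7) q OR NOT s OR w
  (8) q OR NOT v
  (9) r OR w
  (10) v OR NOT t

Suppose t = true.
Unit clause (NOT q) forces q = false.
Unit clause (NOT v) forces v = false.
Now (v) is unsatisfied and unit — conflict.
So every satisfying assignment has t = False.

False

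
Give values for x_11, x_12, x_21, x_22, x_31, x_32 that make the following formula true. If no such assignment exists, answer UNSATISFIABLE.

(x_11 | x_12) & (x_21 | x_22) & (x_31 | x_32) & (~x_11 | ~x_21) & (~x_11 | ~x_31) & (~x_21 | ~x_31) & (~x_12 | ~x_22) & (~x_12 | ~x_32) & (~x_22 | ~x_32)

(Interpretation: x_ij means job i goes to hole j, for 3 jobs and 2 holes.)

UNSATISFIABLE

Case x_11 = 1:
The clause (~x_21) is unit, so x_21 = 0.
The clause (x_22) is unit, so x_22 = 1.
The clause (~x_31) is unit, so x_31 = 0.
The clause (x_32) is unit, so x_32 = 1.
But (~x_32) is also a unit clause — contradiction.
That branch fails; take x_11 = 0 instead.
The clause (x_12) is unit, so x_12 = 1.
The clause (~x_22) is unit, so x_22 = 0.
The clause (x_21) is unit, so x_21 = 1.
The clause (~x_31) is unit, so x_31 = 0.
The clause (x_32) is unit, so x_32 = 1.
But (~x_32) is also a unit clause — contradiction.
Either choice for x_11 ends in contradiction.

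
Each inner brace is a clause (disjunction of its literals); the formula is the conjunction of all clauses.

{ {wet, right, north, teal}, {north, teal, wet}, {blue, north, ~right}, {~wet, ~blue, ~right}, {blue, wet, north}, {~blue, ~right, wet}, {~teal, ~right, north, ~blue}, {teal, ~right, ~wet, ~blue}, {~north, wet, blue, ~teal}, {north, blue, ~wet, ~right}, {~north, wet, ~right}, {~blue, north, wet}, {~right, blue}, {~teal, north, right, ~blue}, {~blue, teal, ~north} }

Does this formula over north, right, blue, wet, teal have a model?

Branch on right: set right = 0.
Branch on wet: set wet = 1.
Branch on teal: set teal = 0.
Branch on blue: set blue = 0.
Every clause is now satisfied; north is unconstrained.
A satisfying assignment: north: 0,  right: 0,  blue: 0,  wet: 1,  teal: 0.

Yes, satisfiable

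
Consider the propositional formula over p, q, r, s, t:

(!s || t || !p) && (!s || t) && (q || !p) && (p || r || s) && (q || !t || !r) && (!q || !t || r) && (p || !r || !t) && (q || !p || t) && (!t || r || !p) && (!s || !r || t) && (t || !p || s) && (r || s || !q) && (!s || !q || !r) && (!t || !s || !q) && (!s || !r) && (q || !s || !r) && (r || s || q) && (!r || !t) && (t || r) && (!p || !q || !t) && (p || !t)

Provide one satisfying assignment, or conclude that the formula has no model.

p ↦ false; q ↦ false; r ↦ true; s ↦ false; t ↦ false

Try s = false.
Try q = false.
From the singleton clause (!p), p = false.
From the singleton clause (r), r = true.
From the singleton clause (!t), t = false.
All clauses are satisfied.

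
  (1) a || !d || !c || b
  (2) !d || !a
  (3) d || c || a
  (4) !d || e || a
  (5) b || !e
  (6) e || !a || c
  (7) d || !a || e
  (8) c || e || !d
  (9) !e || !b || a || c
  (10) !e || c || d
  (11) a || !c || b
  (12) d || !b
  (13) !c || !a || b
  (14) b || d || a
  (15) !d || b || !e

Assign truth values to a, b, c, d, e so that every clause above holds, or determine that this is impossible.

Case d = true:
(!a) alone gives a = false.
(e) alone gives e = true.
(b) alone gives b = true.
(c) alone gives c = true.
This assignment satisfies each clause.

a ↦ false, b ↦ true, c ↦ true, d ↦ true, e ↦ true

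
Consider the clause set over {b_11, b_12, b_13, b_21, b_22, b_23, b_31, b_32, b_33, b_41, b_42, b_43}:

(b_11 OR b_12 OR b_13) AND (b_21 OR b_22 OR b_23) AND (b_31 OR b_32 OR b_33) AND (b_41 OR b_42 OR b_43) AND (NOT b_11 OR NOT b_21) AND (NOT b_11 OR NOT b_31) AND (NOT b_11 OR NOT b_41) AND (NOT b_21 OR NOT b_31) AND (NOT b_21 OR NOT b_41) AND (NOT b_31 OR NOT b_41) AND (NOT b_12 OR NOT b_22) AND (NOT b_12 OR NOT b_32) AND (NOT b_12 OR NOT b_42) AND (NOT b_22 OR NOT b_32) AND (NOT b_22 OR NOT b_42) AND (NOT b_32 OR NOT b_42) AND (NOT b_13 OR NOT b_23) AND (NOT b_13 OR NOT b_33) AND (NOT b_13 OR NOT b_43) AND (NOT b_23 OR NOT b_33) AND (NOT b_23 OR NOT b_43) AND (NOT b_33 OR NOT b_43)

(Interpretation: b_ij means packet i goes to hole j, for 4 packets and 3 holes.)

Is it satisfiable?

Try b_11 = false.
Try b_12 = true.
(NOT b_22) alone gives b_22 = false.
(NOT b_32) alone gives b_32 = false.
(NOT b_42) alone gives b_42 = false.
Try b_21 = true.
(NOT b_31) alone gives b_31 = false.
(b_33) alone gives b_33 = true.
(NOT b_41) alone gives b_41 = false.
(b_43) alone gives b_43 = true.
Now (NOT b_43) is unsatisfied and unit — conflict.
Undo b_21 and try b_21 = false.
(b_23) alone gives b_23 = true.
(NOT b_13) alone gives b_13 = false.
(NOT b_33) alone gives b_33 = false.
(b_31) alone gives b_31 = true.
(NOT b_41) alone gives b_41 = false.
(b_43) alone gives b_43 = true.
Now (NOT b_43) is unsatisfied and unit — conflict.
Neither b_21 = true nor b_21 = false works.
Undo b_12 and try b_12 = false.
(b_13) alone gives b_13 = true.
(NOT b_23) alone gives b_23 = false.
(NOT b_33) alone gives b_33 = false.
(NOT b_43) alone gives b_43 = false.
Try b_21 = true.
(NOT b_31) alone gives b_31 = false.
(b_32) alone gives b_32 = true.
(NOT b_41) alone gives b_41 = false.
(b_42) alone gives b_42 = true.
Now (NOT b_42) is unsatisfied and unit — conflict.
Undo b_21 and try b_21 = false.
(b_22) alone gives b_22 = true.
(NOT b_32) alone gives b_32 = false.
(b_31) alone gives b_31 = true.
(NOT b_41) alone gives b_41 = false.
(b_42) alone gives b_42 = true.
Now (NOT b_42) is unsatisfied and unit — conflict.
Neither b_21 = true nor b_21 = false works.
Neither b_12 = true nor b_12 = false works.
Undo b_11 and try b_11 = true.
(NOT b_21) alone gives b_21 = false.
(NOT b_31) alone gives b_31 = false.
(NOT b_41) alone gives b_41 = false.
Try b_22 = true.
(NOT b_12) alone gives b_12 = false.
(NOT b_32) alone gives b_32 = false.
(b_33) alone gives b_33 = true.
(NOT b_42) alone gives b_42 = false.
(b_43) alone gives b_43 = true.
Now (NOT b_43) is unsatisfied and unit — conflict.
Undo b_22 and try b_22 = false.
(b_23) alone gives b_23 = true.
(NOT b_13) alone gives b_13 = false.
(NOT b_33) alone gives b_33 = false.
(b_32) alone gives b_32 = true.
(NOT b_12) alone gives b_12 = false.
(NOT b_42) alone gives b_42 = false.
(b_43) alone gives b_43 = true.
Now (NOT b_43) is unsatisfied and unit — conflict.
Neither b_22 = true nor b_22 = false works.
Neither b_11 = true nor b_11 = false works.
No assignment satisfies every clause.

Unsatisfiable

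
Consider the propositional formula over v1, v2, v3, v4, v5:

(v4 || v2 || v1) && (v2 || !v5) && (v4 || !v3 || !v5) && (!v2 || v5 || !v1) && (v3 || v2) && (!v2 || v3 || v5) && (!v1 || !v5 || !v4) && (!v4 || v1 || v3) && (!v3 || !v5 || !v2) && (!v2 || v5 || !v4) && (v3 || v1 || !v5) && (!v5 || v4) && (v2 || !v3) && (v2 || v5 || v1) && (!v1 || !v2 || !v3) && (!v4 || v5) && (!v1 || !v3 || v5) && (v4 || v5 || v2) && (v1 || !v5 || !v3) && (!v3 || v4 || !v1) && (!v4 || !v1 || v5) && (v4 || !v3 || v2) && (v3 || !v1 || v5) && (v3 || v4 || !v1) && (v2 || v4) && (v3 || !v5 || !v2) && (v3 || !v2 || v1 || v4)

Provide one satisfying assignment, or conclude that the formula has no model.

Case v2 = true:
Case v5 = false:
(!v1) alone gives v1 = false.
(v3) alone gives v3 = true.
(!v4) alone gives v4 = false.
All clauses are satisfied.

v1: false; v2: true; v3: true; v4: false; v5: false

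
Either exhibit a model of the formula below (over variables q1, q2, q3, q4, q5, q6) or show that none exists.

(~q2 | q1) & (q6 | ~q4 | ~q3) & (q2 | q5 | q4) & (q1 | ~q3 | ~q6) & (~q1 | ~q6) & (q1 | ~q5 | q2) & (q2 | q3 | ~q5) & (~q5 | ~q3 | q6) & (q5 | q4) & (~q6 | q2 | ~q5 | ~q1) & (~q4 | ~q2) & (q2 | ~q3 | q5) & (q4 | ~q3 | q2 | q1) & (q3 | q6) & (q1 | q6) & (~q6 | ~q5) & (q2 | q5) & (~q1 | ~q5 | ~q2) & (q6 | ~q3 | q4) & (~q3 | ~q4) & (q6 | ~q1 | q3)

Case q2 = 0:
Unit clause (q5) forces q5 = 1.
Unit clause (q1) forces q1 = 1.
Unit clause (~q6) forces q6 = 0.
Unit clause (q3) forces q3 = 1.
But (~q3) is also a unit clause — contradiction.
Backtrack on q2: now try q2 = 1.
Unit clause (q1) forces q1 = 1.
Unit clause (~q6) forces q6 = 0.
Unit clause (~q4) forces q4 = 0.
Unit clause (q5) forces q5 = 1.
But (~q5) is also a unit clause — contradiction.
Both values of q2 lead to a conflict.

UNSATISFIABLE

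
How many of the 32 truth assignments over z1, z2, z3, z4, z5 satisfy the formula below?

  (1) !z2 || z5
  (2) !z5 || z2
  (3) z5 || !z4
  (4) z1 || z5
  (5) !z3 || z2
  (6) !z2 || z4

There are 2^5 = 32 truth assignments over (z1, z2, z3, z4, z5).
Split on z3. With z3 = true, the clauses containing z3 are satisfied and !z3 drops from the rest; 2 of the 2^4 = 16 assignments to the other variables satisfy what remains.
With z3 = false, by the same count on the reduced clause set, 3 assignments work.
Total: 2 + 3 = 5.

5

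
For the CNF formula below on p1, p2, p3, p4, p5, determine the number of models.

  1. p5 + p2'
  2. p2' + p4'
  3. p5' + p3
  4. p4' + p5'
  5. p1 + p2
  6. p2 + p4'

5

There are 2^5 = 32 truth assignments over (p1, p2, p3, p4, p5).
Split on p3. With p3 = 1, the clauses containing p3 are satisfied and p3' drops from the rest; 4 of the 2^4 = 16 assignments to the other variables satisfy what remains.
With p3 = 0, by the same count on the reduced clause set, 1 assignment works.
(One model: p1=F, p2=T, p3=T, p4=F, p5=T.)
Total: 4 + 1 = 5.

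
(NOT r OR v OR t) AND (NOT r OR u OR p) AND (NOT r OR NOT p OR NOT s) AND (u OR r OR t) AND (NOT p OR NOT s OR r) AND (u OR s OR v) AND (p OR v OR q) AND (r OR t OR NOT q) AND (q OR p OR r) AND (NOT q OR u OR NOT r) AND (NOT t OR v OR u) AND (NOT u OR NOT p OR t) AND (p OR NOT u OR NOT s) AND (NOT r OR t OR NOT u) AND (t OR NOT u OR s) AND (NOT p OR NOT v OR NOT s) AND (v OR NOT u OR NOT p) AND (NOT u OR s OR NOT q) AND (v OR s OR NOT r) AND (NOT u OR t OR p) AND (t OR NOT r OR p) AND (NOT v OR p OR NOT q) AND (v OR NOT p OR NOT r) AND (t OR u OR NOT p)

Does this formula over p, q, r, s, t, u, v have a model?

Branch on r: set r = false.
Branch on u: set u = false.
From the singleton clause (t), t = true.
From the singleton clause (v), v = true.
Branch on p: set p = true.
From the singleton clause (NOT s), s = false.
Every clause is now satisfied; q is unconstrained.
A satisfying assignment: p=true, q=false, r=false, s=false, t=true, u=false, v=true.

Yes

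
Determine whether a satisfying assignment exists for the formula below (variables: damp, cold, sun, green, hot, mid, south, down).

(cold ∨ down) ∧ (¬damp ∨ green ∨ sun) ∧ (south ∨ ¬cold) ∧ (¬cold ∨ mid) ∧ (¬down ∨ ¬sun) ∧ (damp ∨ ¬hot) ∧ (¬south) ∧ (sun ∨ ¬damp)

Yes, satisfiable

The clause (¬south) is unit, so south = False.
The clause (¬cold) is unit, so cold = False.
The clause (down) is unit, so down = True.
The clause (¬sun) is unit, so sun = False.
The clause (¬damp) is unit, so damp = False.
The clause (¬hot) is unit, so hot = False.
All clauses hold; green, mid can take either value.
A satisfying assignment: damp ↦ False; cold ↦ False; sun ↦ False; green ↦ True; hot ↦ False; mid ↦ True; south ↦ False; down ↦ True.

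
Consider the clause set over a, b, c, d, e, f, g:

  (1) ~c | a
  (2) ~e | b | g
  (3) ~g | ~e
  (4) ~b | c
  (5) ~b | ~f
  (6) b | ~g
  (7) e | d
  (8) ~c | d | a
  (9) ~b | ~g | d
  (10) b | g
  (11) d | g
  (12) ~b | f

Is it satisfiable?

Suppose c = 0.
From the singleton clause (~b), b = 0.
From the singleton clause (~g), g = 0.
That conflicts with the unit clause (g).
So c must be the other value — set c = 1.
From the singleton clause (a), a = 1.
Suppose g = 0.
From the singleton clause (b), b = 1.
From the singleton clause (~f), f = 0.
That conflicts with the unit clause (f).
So g must be the other value — set g = 1.
From the singleton clause (~e), e = 0.
From the singleton clause (b), b = 1.
From the singleton clause (~f), f = 0.
That conflicts with the unit clause (f).
Neither g = 1 nor g = 0 works.
Neither c = 1 nor c = 0 works.
No assignment satisfies every clause.

No, unsatisfiable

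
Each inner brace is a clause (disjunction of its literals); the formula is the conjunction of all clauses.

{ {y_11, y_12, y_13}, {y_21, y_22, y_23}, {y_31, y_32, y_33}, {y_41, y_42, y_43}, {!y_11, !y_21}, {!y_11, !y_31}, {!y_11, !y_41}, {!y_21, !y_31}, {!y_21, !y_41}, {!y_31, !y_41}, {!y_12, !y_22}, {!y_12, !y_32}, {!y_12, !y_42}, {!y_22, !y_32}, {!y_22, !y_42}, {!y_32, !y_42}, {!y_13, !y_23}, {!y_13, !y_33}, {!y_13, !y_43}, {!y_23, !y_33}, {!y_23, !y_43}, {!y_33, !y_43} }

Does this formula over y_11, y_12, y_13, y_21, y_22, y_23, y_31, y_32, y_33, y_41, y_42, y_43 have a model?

Suppose y_11 = false.
Suppose y_12 = true.
(!y_22) alone gives y_22 = false.
(!y_32) alone gives y_32 = false.
(!y_42) alone gives y_42 = false.
Suppose y_21 = true.
(!y_31) alone gives y_31 = false.
(y_33) alone gives y_33 = true.
(!y_41) alone gives y_41 = false.
(y_43) alone gives y_43 = true.
But (!y_43) is also a unit clause — contradiction.
That branch fails; take y_21 = false instead.
(y_23) alone gives y_23 = true.
(!y_13) alone gives y_13 = false.
(!y_33) alone gives y_33 = false.
(y_31) alone gives y_31 = true.
(!y_41) alone gives y_41 = false.
(y_43) alone gives y_43 = true.
But (!y_43) is also a unit clause — contradiction.
Either choice for y_21 ends in contradiction.
That branch fails; take y_12 = false instead.
(y_13) alone gives y_13 = true.
(!y_23) alone gives y_23 = false.
(!y_33) alone gives y_33 = false.
(!y_43) alone gives y_43 = false.
Suppose y_21 = true.
(!y_31) alone gives y_31 = false.
(y_32) alone gives y_32 = true.
(!y_41) alone gives y_41 = false.
(y_42) alone gives y_42 = true.
But (!y_42) is also a unit clause — contradiction.
That branch fails; take y_21 = false instead.
(y_22) alone gives y_22 = true.
(!y_32) alone gives y_32 = false.
(y_31) alone gives y_31 = true.
(!y_41) alone gives y_41 = false.
(y_42) alone gives y_42 = true.
But (!y_42) is also a unit clause — contradiction.
Either choice for y_21 ends in contradiction.
Either choice for y_12 ends in contradiction.
That branch fails; take y_11 = true instead.
(!y_21) alone gives y_21 = false.
(!y_31) alone gives y_31 = false.
(!y_41) alone gives y_41 = false.
Suppose y_22 = true.
(!y_12) alone gives y_12 = false.
(!y_32) alone gives y_32 = false.
(y_33) alone gives y_33 = true.
(!y_42) alone gives y_42 = false.
(y_43) alone gives y_43 = true.
But (!y_43) is also a unit clause — contradiction.
That branch fails; take y_22 = false instead.
(y_23) alone gives y_23 = true.
(!y_13) alone gives y_13 = false.
(!y_33) alone gives y_33 = false.
(y_32) alone gives y_32 = true.
(!y_12) alone gives y_12 = false.
(!y_42) alone gives y_42 = false.
(y_43) alone gives y_43 = true.
But (!y_43) is also a unit clause — contradiction.
Either choice for y_22 ends in contradiction.
Either choice for y_11 ends in contradiction.
No assignment satisfies every clause.

No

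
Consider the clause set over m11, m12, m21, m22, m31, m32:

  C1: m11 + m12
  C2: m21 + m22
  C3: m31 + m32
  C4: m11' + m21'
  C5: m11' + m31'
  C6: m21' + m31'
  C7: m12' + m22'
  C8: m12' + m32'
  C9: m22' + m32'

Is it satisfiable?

No, unsatisfiable

Branch on m11: set m11 = 1.
From the singleton clause (m21'), m21 = 0.
From the singleton clause (m22), m22 = 1.
From the singleton clause (m31'), m31 = 0.
From the singleton clause (m32), m32 = 1.
But (m32') is also a unit clause — contradiction.
Undo m11 and try m11 = 0.
From the singleton clause (m12), m12 = 1.
From the singleton clause (m22'), m22 = 0.
From the singleton clause (m21), m21 = 1.
From the singleton clause (m31'), m31 = 0.
From the singleton clause (m32), m32 = 1.
But (m32') is also a unit clause — contradiction.
Both values of m11 lead to a conflict.
No assignment satisfies every clause.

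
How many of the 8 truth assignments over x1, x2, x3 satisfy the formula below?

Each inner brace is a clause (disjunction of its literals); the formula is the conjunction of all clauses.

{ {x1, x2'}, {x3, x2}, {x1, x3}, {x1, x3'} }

There are 2^3 = 8 truth assignments over (x1, x2, x3).
Check each against the 4 clauses (columns in the order x1, x2, x3):
  F F F  ✗ fails (x3 + x2)
  F F T  ✗ fails (x1 + x3')
  F T F  ✗ fails (x1 + x2')
  F T T  ✗ fails (x1 + x2')
  T F F  ✗ fails (x3 + x2)
  T F T  ✓ satisfies all
  T T F  ✓ satisfies all
  T T T  ✓ satisfies all
3 of the 8 rows are models.

3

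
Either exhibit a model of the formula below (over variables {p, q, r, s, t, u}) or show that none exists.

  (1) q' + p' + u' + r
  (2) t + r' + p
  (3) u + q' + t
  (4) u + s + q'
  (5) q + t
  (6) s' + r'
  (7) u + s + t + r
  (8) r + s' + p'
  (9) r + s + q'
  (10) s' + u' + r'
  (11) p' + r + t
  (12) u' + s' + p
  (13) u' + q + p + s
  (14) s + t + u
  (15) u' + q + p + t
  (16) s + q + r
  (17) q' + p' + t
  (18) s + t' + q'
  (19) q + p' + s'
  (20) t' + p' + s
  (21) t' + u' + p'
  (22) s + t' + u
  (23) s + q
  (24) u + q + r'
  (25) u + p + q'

p: 0, q: 0, r: 0, s: 1, t: 1, u: 0

Branch on q: set q = 0.
The clause (t) is unit, so t = 1.
The clause (s) is unit, so s = 1.
The clause (r') is unit, so r = 0.
The clause (p') is unit, so p = 0.
The clause (u') is unit, so u = 0.
Every clause now holds.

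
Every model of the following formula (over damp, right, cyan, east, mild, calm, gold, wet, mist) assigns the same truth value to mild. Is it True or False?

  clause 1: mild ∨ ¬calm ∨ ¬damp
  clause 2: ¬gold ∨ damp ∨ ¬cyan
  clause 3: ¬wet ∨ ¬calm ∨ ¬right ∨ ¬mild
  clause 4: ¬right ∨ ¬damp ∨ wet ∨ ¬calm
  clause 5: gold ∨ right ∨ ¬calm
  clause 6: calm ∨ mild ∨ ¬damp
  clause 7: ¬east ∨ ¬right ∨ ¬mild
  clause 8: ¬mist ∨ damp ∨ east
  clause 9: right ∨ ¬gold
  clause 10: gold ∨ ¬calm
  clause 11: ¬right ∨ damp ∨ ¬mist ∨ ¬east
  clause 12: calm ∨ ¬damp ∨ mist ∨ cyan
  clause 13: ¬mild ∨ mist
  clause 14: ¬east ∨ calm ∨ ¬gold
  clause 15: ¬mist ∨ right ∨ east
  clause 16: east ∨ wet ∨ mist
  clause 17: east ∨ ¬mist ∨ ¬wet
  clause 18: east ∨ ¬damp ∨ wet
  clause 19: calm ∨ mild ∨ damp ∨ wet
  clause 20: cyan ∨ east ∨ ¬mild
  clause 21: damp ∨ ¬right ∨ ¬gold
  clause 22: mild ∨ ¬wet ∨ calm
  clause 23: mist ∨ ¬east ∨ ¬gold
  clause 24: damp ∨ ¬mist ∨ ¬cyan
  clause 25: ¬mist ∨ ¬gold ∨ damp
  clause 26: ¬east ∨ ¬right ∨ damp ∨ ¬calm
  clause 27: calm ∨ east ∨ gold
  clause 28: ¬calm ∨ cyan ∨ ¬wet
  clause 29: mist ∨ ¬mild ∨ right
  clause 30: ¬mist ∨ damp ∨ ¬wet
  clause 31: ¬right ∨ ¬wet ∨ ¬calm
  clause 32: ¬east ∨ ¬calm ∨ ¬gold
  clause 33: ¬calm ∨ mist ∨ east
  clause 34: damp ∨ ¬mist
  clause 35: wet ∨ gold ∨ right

True

Suppose mild = False.
Case calm = False:
The clause (¬damp) is unit, so damp = False.
The clause (wet) is unit, so wet = True.
But (¬wet) is also a unit clause — contradiction.
That branch fails; take calm = True instead.
The clause (¬damp) is unit, so damp = False.
The clause (gold) is unit, so gold = True.
The clause (¬cyan) is unit, so cyan = False.
The clause (right) is unit, so right = True.
But (¬right) is also a unit clause — contradiction.
Either choice for calm ends in contradiction.
So every satisfying assignment has mild = True.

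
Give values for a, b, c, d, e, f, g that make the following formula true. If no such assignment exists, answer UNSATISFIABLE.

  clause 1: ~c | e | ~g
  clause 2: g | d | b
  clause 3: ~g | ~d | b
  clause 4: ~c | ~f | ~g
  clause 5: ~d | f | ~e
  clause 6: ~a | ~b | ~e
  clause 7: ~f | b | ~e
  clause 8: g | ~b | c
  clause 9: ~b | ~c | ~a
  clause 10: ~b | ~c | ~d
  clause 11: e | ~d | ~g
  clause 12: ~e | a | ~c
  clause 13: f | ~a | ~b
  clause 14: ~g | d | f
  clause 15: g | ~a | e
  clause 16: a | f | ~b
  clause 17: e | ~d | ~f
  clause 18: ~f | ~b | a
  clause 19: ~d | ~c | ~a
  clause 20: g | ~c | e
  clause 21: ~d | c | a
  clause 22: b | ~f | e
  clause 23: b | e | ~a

Suppose c = 0.
Suppose g = 1.
Suppose d = 0.
From the singleton clause (f), f = 1.
Suppose b = 1.
From the singleton clause (a), a = 1.
From the singleton clause (~e), e = 0.
All clauses are satisfied.

a ↦ 1, b ↦ 1, c ↦ 0, d ↦ 0, e ↦ 0, f ↦ 1, g ↦ 1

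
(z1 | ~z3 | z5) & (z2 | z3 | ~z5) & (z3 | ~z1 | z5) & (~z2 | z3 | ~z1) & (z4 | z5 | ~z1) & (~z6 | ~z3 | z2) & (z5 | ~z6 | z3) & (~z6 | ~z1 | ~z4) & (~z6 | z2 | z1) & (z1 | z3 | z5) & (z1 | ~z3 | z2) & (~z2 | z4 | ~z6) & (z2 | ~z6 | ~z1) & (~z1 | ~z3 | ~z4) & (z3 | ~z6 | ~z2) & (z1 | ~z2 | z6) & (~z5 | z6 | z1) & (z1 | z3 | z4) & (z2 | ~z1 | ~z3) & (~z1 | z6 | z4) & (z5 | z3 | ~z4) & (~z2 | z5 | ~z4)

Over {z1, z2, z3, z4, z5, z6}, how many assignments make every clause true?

There are 2^6 = 64 truth assignments over (z1, z2, z3, z4, z5, z6).
Split on z4. With z4 = 1, the clauses containing z4 are satisfied and ~z4 drops from the rest; 1 of the 2^5 = 32 assignments to the other variables satisfy what remains.
With z4 = 0, by the same count on the reduced clause set, 0 assignments work.
(One model: z1=F, z2=T, z3=T, z4=T, z5=T, z6=T.)
Total: 1 + 0 = 1.

1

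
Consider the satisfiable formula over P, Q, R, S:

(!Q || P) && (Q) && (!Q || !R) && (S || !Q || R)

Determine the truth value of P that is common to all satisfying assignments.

Suppose P = false.
From the singleton clause (!Q), Q = false.
Now (Q) is unsatisfied and unit — conflict.
So every satisfying assignment has P = True.

True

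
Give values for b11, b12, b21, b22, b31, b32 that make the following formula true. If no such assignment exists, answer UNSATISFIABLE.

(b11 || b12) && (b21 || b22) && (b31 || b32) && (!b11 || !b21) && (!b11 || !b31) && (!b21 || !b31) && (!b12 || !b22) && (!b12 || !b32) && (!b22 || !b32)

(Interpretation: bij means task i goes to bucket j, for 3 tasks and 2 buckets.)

UNSATISFIABLE

Case b11 = true:
From the singleton clause (!b21), b21 = false.
From the singleton clause (b22), b22 = true.
From the singleton clause (!b31), b31 = false.
From the singleton clause (b32), b32 = true.
Now (!b32) is unsatisfied and unit — conflict.
Backtrack on b11: now try b11 = false.
From the singleton clause (b12), b12 = true.
From the singleton clause (!b22), b22 = false.
From the singleton clause (b21), b21 = true.
From the singleton clause (!b31), b31 = false.
From the singleton clause (b32), b32 = true.
Now (!b32) is unsatisfied and unit — conflict.
Neither b11 = true nor b11 = false works.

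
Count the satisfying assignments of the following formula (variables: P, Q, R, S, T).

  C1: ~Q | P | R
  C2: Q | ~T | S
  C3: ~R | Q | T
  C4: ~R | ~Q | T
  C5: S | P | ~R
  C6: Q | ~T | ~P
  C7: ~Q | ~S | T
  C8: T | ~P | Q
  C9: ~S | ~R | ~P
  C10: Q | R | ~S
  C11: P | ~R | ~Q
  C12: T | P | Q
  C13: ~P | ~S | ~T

There are 2^5 = 32 truth assignments over (P, Q, R, S, T).
Split on R. With R = 1, the clauses containing R are satisfied and ~R drops from the rest; 2 of the 2^4 = 16 assignments to the other variables satisfy what remains.
With R = 0, by the same count on the reduced clause set, 2 assignments work.
(One model: P=F, Q=F, R=T, S=T, T=T.)
Total: 2 + 2 = 4.

4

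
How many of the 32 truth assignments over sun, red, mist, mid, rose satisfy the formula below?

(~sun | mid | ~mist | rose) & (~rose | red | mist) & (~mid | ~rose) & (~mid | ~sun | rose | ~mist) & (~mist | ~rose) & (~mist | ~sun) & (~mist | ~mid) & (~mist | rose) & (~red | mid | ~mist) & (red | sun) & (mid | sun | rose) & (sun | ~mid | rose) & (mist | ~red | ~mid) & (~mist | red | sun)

There are 2^5 = 32 truth assignments over (sun, red, mist, mid, rose).
Split on red. With red = 1, the clauses containing red are satisfied and ~red drops from the rest; 3 of the 2^4 = 16 assignments to the other variables satisfy what remains.
With red = 0, by the same count on the reduced clause set, 2 assignments work.
Total: 3 + 2 = 5.

5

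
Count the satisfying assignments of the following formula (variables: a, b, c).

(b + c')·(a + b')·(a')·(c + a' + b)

There are 2^3 = 8 truth assignments over (a, b, c).
Check each against the 4 clauses (columns in the order a, b, c):
  F F F  ✓ satisfies all
  F F T  ✗ fails (b + c')
  F T F  ✗ fails (a + b')
  F T T  ✗ fails (a + b')
  T F F  ✗ fails (a')
  T F T  ✗ fails (b + c')
  T T F  ✗ fails (a')
  T T T  ✗ fails (a')
1 of the 8 rows is a model.

1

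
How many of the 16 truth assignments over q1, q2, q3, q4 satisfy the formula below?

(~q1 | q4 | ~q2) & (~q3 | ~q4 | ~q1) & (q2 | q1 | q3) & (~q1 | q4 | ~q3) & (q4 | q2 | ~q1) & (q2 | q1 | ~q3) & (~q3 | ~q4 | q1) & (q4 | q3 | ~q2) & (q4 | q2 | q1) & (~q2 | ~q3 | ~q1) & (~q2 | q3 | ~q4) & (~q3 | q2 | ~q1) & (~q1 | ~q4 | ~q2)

2

There are 2^4 = 16 truth assignments over (q1, q2, q3, q4).
Check each against the 13 clauses (columns in the order q1, q2, q3, q4):
  F F F F  ✗ fails (q2 | q1 | q3)
  F F F T  ✗ fails (q2 | q1 | q3)
  F F T F  ✗ fails (q2 | q1 | ~q3)
  F F T T  ✗ fails (q2 | q1 | ~q3)
  F T F F  ✗ fails (q4 | q3 | ~q2)
  F T F T  ✗ fails (~q2 | q3 | ~q4)
  F T T F  ✓ satisfies all
  F T T T  ✗ fails (~q3 | ~q4 | q1)
  T F F F  ✗ fails (q4 | q2 | ~q1)
  T F F T  ✓ satisfies all
  T F T F  ✗ fails (~q1 | q4 | ~q3)
  T F T T  ✗ fails (~q3 | ~q4 | ~q1)
  T T F F  ✗ fails (~q1 | q4 | ~q2)
  T T F T  ✗ fails (~q2 | q3 | ~q4)
  T T T F  ✗ fails (~q1 | q4 | ~q2)
  T T T T  ✗ fails (~q3 | ~q4 | ~q1)
2 of the 16 rows are models.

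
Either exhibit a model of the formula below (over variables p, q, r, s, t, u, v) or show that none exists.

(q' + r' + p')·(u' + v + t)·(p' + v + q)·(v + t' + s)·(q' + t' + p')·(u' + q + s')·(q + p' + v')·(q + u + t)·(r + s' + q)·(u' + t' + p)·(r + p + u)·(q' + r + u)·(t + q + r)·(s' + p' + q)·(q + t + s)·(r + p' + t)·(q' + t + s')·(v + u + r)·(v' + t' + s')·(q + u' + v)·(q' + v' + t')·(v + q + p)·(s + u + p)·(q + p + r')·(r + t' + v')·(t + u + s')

Suppose q = 1.
Suppose r = 1.
(p') alone gives p = 0.
Suppose u = 0.
(s) alone gives s = 1.
(t) alone gives t = 1.
(v') alone gives v = 0.
All clauses are satisfied.

p=0; q=1; r=1; s=1; t=1; u=0; v=0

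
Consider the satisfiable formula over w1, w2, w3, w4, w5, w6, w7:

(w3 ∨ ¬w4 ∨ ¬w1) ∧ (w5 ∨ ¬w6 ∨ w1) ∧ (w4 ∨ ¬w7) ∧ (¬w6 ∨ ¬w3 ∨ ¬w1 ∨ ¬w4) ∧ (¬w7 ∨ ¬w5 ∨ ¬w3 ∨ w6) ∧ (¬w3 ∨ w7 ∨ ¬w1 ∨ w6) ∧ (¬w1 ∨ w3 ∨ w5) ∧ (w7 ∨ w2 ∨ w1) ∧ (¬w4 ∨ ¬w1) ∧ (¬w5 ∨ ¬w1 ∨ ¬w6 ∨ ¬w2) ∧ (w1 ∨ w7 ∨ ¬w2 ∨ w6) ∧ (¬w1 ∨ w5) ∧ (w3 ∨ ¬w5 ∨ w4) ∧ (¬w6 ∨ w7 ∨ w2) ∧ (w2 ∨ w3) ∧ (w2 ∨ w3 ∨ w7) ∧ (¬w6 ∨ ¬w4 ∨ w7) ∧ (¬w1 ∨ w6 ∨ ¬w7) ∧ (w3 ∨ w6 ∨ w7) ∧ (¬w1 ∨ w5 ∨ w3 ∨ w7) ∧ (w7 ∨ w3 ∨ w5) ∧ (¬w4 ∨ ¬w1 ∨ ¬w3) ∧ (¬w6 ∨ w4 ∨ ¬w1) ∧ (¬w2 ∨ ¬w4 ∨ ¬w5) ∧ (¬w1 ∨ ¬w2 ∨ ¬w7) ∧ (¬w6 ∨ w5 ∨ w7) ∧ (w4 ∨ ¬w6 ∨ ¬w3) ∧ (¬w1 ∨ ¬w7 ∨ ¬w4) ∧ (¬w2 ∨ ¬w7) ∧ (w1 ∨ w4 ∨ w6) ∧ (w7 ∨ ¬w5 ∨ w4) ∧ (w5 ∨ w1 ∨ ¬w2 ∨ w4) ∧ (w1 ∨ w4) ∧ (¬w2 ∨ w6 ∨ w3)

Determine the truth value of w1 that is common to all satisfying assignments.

False

Suppose w1 = True.
Unit clause (¬w4) forces w4 = False.
Unit clause (¬w7) forces w7 = False.
Unit clause (w5) forces w5 = True.
That conflicts with the unit clause (¬w5).
So every satisfying assignment has w1 = False.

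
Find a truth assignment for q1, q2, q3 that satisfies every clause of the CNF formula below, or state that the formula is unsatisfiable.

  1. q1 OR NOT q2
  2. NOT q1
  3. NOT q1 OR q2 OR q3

q1=false, q2=false, q3=false

(NOT q1) alone gives q1 = false.
(NOT q2) alone gives q2 = false.
All clauses hold; q3 can take either value.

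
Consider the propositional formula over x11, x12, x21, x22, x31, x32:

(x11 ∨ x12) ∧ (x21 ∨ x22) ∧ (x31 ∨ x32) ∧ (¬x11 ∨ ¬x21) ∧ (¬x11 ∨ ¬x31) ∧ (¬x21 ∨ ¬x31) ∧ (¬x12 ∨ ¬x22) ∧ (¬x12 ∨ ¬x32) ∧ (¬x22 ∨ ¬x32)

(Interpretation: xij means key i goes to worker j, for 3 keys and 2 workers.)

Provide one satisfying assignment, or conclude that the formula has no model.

UNSATISFIABLE

Branch on x11: set x11 = True.
Unit clause (¬x21) forces x21 = False.
Unit clause (x22) forces x22 = True.
Unit clause (¬x31) forces x31 = False.
Unit clause (x32) forces x32 = True.
But (¬x32) is also a unit clause — contradiction.
Undo x11 and try x11 = False.
Unit clause (x12) forces x12 = True.
Unit clause (¬x22) forces x22 = False.
Unit clause (x21) forces x21 = True.
Unit clause (¬x31) forces x31 = False.
Unit clause (x32) forces x32 = True.
But (¬x32) is also a unit clause — contradiction.
Neither x11 = True nor x11 = False works.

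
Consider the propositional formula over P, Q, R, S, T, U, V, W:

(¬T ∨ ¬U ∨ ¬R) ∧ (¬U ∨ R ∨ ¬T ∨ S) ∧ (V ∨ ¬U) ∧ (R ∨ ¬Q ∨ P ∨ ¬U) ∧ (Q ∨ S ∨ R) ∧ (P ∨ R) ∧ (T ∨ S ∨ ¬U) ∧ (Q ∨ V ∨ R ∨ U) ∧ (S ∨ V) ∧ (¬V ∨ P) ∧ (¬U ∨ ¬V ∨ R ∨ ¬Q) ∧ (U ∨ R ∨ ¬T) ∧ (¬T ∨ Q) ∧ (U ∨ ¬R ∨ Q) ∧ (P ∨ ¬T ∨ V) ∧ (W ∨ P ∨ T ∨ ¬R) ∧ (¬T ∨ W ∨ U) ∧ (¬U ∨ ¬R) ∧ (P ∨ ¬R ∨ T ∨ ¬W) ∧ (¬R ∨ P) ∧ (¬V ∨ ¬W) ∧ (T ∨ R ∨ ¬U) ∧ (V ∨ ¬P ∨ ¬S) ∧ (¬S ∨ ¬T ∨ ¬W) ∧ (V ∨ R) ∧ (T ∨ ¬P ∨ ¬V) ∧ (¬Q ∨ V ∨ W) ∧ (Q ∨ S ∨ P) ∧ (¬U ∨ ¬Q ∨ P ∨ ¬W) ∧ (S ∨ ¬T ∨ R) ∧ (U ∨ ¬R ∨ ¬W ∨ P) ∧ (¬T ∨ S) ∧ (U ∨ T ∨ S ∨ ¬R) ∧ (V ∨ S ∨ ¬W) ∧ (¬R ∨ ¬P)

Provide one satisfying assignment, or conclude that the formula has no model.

Case V = True:
The clause (P) is unit, so P = True.
The clause (¬W) is unit, so W = False.
The clause (T) is unit, so T = True.
The clause (Q) is unit, so Q = True.
The clause (U) is unit, so U = True.
The clause (¬R) is unit, so R = False.
Now (R) is unsatisfied and unit — conflict.
That branch fails; take V = False instead.
The clause (¬U) is unit, so U = False.
The clause (S) is unit, so S = True.
The clause (¬P) is unit, so P = False.
The clause (R) is unit, so R = True.
Now (¬R) is unsatisfied and unit — conflict.
Both values of V lead to a conflict.

UNSATISFIABLE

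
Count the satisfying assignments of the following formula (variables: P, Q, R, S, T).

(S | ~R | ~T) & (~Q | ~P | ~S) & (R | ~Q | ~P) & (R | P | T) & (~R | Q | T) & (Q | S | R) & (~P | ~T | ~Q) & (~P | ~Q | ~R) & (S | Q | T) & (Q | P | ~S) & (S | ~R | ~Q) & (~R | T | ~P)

There are 2^5 = 32 truth assignments over (P, Q, R, S, T).
Split on T. With T = 1, the clauses containing T are satisfied and ~T drops from the rest; 5 of the 2^4 = 16 assignments to the other variables satisfy what remains.
With T = 0, by the same count on the reduced clause set, 2 assignments work.
(One model: P=F, Q=T, R=F, S=F, T=T.)
Total: 5 + 2 = 7.

7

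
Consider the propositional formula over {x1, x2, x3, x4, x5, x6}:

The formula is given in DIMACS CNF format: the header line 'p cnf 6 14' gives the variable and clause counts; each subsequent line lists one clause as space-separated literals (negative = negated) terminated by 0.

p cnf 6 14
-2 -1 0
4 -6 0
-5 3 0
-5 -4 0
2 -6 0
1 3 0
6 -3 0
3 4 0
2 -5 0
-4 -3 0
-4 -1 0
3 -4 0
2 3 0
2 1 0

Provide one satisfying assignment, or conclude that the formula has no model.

UNSATISFIABLE

Suppose x2 = False.
The clause (¬x6) is unit, so x6 = False.
The clause (¬x3) is unit, so x3 = False.
That conflicts with the unit clause (x3).
So x2 must be the other value — set x2 = True.
The clause (¬x1) is unit, so x1 = False.
The clause (x3) is unit, so x3 = True.
The clause (x6) is unit, so x6 = True.
The clause (x4) is unit, so x4 = True.
That conflicts with the unit clause (¬x4).
Neither x2 = True nor x2 = False works.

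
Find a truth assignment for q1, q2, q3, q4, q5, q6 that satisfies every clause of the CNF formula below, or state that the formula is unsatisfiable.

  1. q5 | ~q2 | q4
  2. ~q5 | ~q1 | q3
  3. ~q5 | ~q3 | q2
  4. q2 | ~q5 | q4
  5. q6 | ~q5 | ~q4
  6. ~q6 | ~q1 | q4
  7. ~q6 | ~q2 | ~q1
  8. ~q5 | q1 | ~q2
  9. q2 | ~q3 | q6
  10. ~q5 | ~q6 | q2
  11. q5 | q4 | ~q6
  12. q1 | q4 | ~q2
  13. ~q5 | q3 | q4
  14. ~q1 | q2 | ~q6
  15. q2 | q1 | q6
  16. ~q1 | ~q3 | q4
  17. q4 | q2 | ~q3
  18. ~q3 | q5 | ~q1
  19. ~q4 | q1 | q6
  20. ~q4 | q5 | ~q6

q1=1, q2=0, q3=0, q4=1, q5=0, q6=0

Try q5 = 0.
Try q2 = 0.
Try q3 = 0.
Try q4 = 1.
From the singleton clause (~q6), q6 = 0.
From the singleton clause (q1), q1 = 1.
All clauses are satisfied.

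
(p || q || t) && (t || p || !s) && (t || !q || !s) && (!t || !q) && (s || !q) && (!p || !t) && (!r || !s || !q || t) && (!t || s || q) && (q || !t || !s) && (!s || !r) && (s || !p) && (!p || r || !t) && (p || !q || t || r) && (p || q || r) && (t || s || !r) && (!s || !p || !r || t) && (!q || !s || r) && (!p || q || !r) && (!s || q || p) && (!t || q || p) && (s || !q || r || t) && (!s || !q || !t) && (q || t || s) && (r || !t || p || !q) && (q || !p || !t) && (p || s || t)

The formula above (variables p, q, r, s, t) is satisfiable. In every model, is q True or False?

Suppose q = true.
Unit clause (!t) forces t = false.
Unit clause (!s) forces s = false.
That conflicts with the unit clause (s).
So every satisfying assignment has q = False.

False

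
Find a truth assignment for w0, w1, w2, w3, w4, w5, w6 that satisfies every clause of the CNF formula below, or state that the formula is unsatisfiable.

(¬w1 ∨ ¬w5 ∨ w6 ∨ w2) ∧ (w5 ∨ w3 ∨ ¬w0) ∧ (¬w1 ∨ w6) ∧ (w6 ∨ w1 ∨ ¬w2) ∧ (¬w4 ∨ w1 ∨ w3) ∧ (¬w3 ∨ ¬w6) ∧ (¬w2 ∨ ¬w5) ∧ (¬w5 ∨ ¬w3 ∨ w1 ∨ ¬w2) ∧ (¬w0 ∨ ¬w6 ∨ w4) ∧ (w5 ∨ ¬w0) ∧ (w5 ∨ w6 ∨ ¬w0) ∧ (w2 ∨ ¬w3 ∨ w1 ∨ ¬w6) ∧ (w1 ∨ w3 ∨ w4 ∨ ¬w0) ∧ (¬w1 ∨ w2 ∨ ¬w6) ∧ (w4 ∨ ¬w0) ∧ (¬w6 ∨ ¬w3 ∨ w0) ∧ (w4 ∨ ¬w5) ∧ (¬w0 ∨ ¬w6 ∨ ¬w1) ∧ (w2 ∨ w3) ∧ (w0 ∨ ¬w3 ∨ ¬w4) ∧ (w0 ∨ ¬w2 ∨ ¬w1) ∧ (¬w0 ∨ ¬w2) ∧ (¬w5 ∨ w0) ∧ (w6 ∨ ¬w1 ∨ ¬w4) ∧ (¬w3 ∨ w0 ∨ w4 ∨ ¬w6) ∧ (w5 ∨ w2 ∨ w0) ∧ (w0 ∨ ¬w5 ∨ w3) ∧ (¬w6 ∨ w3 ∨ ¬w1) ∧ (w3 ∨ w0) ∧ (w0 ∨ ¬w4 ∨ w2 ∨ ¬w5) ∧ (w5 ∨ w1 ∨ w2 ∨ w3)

Try w1 = False.
Try w6 = False.
From the singleton clause (¬w2), w2 = False.
From the singleton clause (w3), w3 = True.
Try w5 = True.
From the singleton clause (w4), w4 = True.
From the singleton clause (w0), w0 = True.
This assignment satisfies each clause.

w0: True, w1: False, w2: False, w3: True, w4: True, w5: True, w6: False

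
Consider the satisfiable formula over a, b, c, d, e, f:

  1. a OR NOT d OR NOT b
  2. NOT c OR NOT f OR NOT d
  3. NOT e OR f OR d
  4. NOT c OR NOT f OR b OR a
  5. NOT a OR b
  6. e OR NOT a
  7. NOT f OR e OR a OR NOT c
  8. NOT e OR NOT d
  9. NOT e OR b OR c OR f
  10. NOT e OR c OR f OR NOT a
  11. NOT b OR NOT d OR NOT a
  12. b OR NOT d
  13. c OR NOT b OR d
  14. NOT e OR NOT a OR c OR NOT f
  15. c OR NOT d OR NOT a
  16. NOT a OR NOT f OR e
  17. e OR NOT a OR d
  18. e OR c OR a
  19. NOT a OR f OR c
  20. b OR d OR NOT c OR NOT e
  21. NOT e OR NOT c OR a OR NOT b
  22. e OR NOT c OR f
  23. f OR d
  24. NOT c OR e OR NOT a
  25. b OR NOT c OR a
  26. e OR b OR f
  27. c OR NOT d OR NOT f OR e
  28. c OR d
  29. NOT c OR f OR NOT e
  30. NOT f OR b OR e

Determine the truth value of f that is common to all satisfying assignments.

Suppose f = false.
The clause (d) is unit, so d = true.
The clause (NOT e) is unit, so e = false.
The clause (NOT a) is unit, so a = false.
The clause (NOT b) is unit, so b = false.
But (b) is also a unit clause — contradiction.
So every satisfying assignment has f = True.

True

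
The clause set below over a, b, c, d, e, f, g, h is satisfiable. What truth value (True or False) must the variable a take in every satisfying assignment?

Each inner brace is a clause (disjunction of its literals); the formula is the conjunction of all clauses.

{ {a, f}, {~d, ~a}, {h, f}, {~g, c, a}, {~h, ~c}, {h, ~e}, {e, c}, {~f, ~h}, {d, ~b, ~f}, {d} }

False

Suppose a = 1.
The clause (~d) is unit, so d = 0.
But (d) is also a unit clause — contradiction.
So every satisfying assignment has a = False.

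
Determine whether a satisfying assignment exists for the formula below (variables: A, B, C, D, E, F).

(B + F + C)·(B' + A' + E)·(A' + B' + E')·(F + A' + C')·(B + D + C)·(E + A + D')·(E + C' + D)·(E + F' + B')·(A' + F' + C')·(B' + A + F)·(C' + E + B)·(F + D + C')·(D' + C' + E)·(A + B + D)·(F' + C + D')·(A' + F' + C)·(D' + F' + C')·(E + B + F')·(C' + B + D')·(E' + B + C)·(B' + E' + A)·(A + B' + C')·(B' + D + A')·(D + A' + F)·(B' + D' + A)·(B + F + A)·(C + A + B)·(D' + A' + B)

Branch on B: set B = 1.
Branch on A: set A = 0.
(F) alone gives F = 1.
(E) alone gives E = 1.
Now (E') is unsatisfied and unit — conflict.
Backtrack on A: now try A = 1.
(E) alone gives E = 1.
Now (E') is unsatisfied and unit — conflict.
Either choice for A ends in contradiction.
Backtrack on B: now try B = 0.
Branch on F: set F = 1.
(E) alone gives E = 1.
(C) alone gives C = 1.
(A') alone gives A = 0.
(D) alone gives D = 1.
Now (D') is unsatisfied and unit — conflict.
Backtrack on F: now try F = 0.
(C) alone gives C = 1.
(A') alone gives A = 0.
Now (A) is unsatisfied and unit — conflict.
Either choice for F ends in contradiction.
Either choice for B ends in contradiction.
No assignment satisfies every clause.

Unsatisfiable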